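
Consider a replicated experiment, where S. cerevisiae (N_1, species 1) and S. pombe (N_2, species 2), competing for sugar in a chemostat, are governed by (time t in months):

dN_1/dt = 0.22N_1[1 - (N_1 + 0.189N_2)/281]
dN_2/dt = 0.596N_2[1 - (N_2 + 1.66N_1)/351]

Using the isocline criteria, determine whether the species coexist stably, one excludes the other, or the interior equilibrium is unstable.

species 1 excludes species 2

Compare the nullcline intercepts: K1/α12 = 281/0.189 = 1490 > K2 = 351; K2/α21 = 351/1.66 = 211 < K1 = 281.
Since the inequalities point opposite ways, species 1 can invade but species 2 cannot.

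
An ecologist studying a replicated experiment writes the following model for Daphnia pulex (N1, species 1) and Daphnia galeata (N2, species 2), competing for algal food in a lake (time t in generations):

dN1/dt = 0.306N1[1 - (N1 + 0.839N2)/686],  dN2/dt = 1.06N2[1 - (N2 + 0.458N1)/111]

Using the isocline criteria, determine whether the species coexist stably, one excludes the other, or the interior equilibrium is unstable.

species 1 excludes species 2

Compare the nullcline intercepts: K1/α12 = 686/0.839 = 818 > K2 = 111; K2/α21 = 111/0.458 = 242 < K1 = 686.
Since the inequalities point opposite ways, species 1 can invade but species 2 cannot.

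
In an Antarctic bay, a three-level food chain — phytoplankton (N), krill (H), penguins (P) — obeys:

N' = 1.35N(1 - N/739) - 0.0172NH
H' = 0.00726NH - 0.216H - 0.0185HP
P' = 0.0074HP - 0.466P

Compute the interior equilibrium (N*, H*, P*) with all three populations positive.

N* ≈ 146, H* ≈ 63, P* ≈ 45.7

From dP/dt = 0: 0.0074H* = 0.466, so H* = 63.
From dN/dt = 0: 1.35(1 - N*/739) = 0.0172·63, giving N* = 739·(1 - 0.802) = 146.
From dH/dt = 0: 0.00726·146 - 0.216 = 0.0185P*, so P* = 0.845/0.0185 = 45.7.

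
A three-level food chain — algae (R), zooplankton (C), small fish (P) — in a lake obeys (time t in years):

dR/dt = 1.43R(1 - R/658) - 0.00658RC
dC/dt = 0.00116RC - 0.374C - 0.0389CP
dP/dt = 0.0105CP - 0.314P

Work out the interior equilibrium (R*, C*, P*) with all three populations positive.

From dP/dt = 0: 0.0105C* = 0.314, so C* = 29.9.
From dR/dt = 0: 1.43(1 - R*/658) = 0.00658·29.9, giving R* = 658·(1 - 0.138) = 567.
From dC/dt = 0: 0.00116·567 - 0.374 = 0.0389P*, so P* = 0.284/0.0389 = 7.31.

R* ≈ 567, C* ≈ 29.9, P* ≈ 7.31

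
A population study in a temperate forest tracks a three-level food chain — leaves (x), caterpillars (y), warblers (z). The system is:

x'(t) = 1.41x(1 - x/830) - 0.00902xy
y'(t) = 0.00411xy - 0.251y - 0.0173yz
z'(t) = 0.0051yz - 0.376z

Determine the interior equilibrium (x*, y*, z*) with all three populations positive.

x* ≈ 439, y* ≈ 73.7, z* ≈ 89.7

From dz/dt = 0: 0.0051y* = 0.376, so y* = 73.7.
From dx/dt = 0: 1.41(1 - x*/830) = 0.00902·73.7, giving x* = 830·(1 - 0.472) = 439.
From dy/dt = 0: 0.00411·439 - 0.251 = 0.0173z*, so z* = 1.55/0.0173 = 89.7.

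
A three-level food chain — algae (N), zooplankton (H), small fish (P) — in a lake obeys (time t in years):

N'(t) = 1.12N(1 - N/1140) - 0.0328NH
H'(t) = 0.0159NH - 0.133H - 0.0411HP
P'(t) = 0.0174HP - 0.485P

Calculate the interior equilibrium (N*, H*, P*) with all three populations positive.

N* ≈ 209, H* ≈ 27.9, P* ≈ 77.8

From dP/dt = 0: 0.0174H* = 0.485, so H* = 27.9.
From dN/dt = 0: 1.12(1 - N*/1140) = 0.0328·27.9, giving N* = 1140·(1 - 0.816) = 209.
From dH/dt = 0: 0.0159·209 - 0.133 = 0.0411P*, so P* = 3.2/0.0411 = 77.8.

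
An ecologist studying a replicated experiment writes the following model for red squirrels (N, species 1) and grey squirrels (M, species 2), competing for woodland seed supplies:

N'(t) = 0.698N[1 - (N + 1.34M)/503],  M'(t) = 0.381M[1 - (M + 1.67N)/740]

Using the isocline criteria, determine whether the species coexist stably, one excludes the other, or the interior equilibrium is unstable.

unstable coexistence (outcome depends on initial conditions)

Compare the nullcline intercepts: K1/α12 = 503/1.34 = 375 < K2 = 740; K2/α21 = 740/1.67 = 443 < K1 = 503.
Since both are reversed, neither can invade when rare; the interior point is a saddle.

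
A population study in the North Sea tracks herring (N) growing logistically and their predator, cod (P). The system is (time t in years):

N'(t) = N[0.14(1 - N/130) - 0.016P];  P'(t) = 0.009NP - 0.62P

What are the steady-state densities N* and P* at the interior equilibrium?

From dP/dt = 0 with P > 0: 0.009N* = 0.62, so N* = 68.9.
Substitute into dN/dt = 0: 0.14(1 - 68.9/130) = 0.016P*.
The bracket is 0.47, giving P* = 0.0658/0.016 = 4.11.

N* ≈ 68.9, P* ≈ 4.11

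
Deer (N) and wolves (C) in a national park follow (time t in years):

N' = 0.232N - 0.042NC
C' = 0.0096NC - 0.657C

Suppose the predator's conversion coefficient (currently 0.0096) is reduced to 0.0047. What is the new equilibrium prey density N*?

At the interior fixed point, setting dC/dt = 0 with C > 0 fixes N* = (predator death rate)/(NC coefficient) — independent of the other coefficients.
With the change, N* = 0.657/0.0047 = 140; it rises from 68.4.

N* ≈ 140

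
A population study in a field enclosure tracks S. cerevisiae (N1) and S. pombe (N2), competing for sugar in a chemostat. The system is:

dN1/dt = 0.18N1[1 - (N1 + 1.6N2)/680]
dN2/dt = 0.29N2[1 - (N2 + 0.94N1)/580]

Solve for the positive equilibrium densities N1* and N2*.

N1* ≈ 492, N2* ≈ 117

Setting both brackets to zero gives the nullclines N1 + 1.6N2 = 680 and 0.94N1 + N2 = 580.
Substituting N2 = 580 - 0.94N1 into the first: N1(1 - 1.6·0.94) = 680 - 1.6·580.
So N1* = -248/-0.504 = 492, and then N2* = 580 - 0.94·492 = 117.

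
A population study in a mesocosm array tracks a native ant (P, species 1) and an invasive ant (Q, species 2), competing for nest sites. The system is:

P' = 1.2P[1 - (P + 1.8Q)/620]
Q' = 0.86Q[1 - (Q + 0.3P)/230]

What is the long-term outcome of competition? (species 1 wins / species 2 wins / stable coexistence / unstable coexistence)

stable coexistence

Compare the nullcline intercepts: K1/α12 = 620/1.8 = 344 > K2 = 230; K2/α21 = 230/0.3 = 767 > K1 = 620.
Since both inequalities hold, each species can invade when rare, so the interior equilibrium is stable.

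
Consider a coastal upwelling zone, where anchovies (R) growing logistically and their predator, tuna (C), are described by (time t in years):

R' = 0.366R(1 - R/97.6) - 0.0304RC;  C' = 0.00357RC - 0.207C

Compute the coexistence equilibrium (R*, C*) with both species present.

From dC/dt = 0 with C > 0: 0.00357R* = 0.207, so R* = 58.
Substitute into dR/dt = 0: 0.366(1 - 58/97.6) = 0.0304C*.
The bracket is 0.406, giving C* = 0.149/0.0304 = 4.89.

R* ≈ 58, C* ≈ 4.89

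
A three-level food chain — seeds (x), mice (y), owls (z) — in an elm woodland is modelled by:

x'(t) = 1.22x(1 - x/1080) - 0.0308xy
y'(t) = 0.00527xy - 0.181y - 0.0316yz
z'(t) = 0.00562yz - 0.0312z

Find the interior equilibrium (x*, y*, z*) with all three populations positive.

x* ≈ 929, y* ≈ 5.55, z* ≈ 149

From dz/dt = 0: 0.00562y* = 0.0312, so y* = 5.55.
From dx/dt = 0: 1.22(1 - x*/1080) = 0.0308·5.55, giving x* = 1080·(1 - 0.14) = 929.
From dy/dt = 0: 0.00527·929 - 0.181 = 0.0316z*, so z* = 4.71/0.0316 = 149.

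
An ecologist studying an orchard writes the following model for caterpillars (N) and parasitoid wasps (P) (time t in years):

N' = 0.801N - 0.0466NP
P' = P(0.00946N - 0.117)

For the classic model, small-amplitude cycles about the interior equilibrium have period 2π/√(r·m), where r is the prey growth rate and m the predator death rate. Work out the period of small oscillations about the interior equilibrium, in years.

Here r = 0.801 and m = 0.117, so r·m = 0.0937.
ω = √0.0937 = 0.306 per year, hence T = 2π/ω ≈ 20.5 years.

T ≈ 20.5 years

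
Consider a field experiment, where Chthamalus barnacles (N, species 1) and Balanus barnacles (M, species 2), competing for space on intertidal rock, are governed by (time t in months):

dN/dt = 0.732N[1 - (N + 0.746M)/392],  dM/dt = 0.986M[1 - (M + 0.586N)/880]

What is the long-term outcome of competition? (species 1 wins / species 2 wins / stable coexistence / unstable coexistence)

Compare the nullcline intercepts: K1/α12 = 392/0.746 = 525 < K2 = 880; K2/α21 = 880/0.586 = 1500 > K1 = 392.
Since the inequalities point opposite ways, species 2 can invade but species 1 cannot.

species 2 excludes species 1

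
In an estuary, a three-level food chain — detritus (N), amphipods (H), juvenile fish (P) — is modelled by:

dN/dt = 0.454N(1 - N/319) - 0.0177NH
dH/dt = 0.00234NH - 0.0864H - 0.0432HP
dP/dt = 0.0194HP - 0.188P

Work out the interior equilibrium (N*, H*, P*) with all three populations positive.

N* ≈ 198, H* ≈ 9.69, P* ≈ 8.75

From dP/dt = 0: 0.0194H* = 0.188, so H* = 9.69.
From dN/dt = 0: 0.454(1 - N*/319) = 0.0177·9.69, giving N* = 319·(1 - 0.378) = 198.
From dH/dt = 0: 0.00234·198 - 0.0864 = 0.0432P*, so P* = 0.378/0.0432 = 8.75.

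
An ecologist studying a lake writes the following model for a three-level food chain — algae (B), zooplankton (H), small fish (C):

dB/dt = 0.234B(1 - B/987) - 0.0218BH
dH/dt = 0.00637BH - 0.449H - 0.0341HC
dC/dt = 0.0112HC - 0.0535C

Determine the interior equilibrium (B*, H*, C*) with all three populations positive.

B* ≈ 548, H* ≈ 4.78, C* ≈ 89.2

From dC/dt = 0: 0.0112H* = 0.0535, so H* = 4.78.
From dB/dt = 0: 0.234(1 - B*/987) = 0.0218·4.78, giving B* = 987·(1 - 0.445) = 548.
From dH/dt = 0: 0.00637·548 - 0.449 = 0.0341C*, so C* = 3.04/0.0341 = 89.2.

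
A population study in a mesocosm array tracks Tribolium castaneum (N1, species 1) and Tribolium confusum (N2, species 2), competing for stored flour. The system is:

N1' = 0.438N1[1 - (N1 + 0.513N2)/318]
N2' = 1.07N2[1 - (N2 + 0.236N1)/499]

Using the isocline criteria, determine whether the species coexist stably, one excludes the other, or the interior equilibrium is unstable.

Compare the nullcline intercepts: K1/α12 = 318/0.513 = 620 > K2 = 499; K2/α21 = 499/0.236 = 2110 > K1 = 318.
Since both inequalities hold, each species can invade when rare, so the interior equilibrium is stable.

stable coexistence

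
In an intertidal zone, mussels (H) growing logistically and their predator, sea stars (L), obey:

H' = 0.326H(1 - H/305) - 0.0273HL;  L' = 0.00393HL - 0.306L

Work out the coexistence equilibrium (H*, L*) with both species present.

From dL/dt = 0 with L > 0: 0.00393H* = 0.306, so H* = 77.9.
Substitute into dH/dt = 0: 0.326(1 - 77.9/305) = 0.0273L*.
The bracket is 0.745, giving L* = 0.243/0.0273 = 8.89.

H* ≈ 77.9, L* ≈ 8.89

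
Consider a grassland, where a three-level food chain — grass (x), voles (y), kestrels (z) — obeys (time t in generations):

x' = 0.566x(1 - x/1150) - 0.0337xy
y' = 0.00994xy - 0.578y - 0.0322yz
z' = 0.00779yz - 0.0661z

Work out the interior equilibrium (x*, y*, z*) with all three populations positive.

x* ≈ 569, y* ≈ 8.49, z* ≈ 158

From dz/dt = 0: 0.00779y* = 0.0661, so y* = 8.49.
From dx/dt = 0: 0.566(1 - x*/1150) = 0.0337·8.49, giving x* = 1150·(1 - 0.505) = 569.
From dy/dt = 0: 0.00994·569 - 0.578 = 0.0322z*, so z* = 5.08/0.0322 = 158.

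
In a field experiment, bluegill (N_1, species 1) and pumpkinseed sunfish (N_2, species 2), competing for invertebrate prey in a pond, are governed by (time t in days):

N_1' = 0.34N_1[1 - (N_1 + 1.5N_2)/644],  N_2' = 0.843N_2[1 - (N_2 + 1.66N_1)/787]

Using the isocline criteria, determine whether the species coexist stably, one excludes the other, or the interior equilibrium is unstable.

unstable coexistence (outcome depends on initial conditions)

Compare the nullcline intercepts: K1/α12 = 644/1.5 = 429 < K2 = 787; K2/α21 = 787/1.66 = 474 < K1 = 644.
Since both are reversed, neither can invade when rare; the interior point is a saddle.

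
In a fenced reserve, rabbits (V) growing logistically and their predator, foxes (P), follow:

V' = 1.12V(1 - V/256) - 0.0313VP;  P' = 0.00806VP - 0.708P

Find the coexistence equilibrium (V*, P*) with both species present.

From dP/dt = 0 with P > 0: 0.00806V* = 0.708, so V* = 87.8.
Substitute into dV/dt = 0: 1.12(1 - 87.8/256) = 0.0313P*.
The bracket is 0.657, giving P* = 0.736/0.0313 = 23.5.

V* ≈ 87.8, P* ≈ 23.5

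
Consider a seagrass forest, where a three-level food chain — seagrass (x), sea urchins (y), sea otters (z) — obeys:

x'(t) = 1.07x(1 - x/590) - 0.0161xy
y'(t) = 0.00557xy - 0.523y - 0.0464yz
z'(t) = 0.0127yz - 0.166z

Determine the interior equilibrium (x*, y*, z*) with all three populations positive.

From dz/dt = 0: 0.0127y* = 0.166, so y* = 13.1.
From dx/dt = 0: 1.07(1 - x*/590) = 0.0161·13.1, giving x* = 590·(1 - 0.197) = 474.
From dy/dt = 0: 0.00557·474 - 0.523 = 0.0464z*, so z* = 2.12/0.0464 = 45.6.

x* ≈ 474, y* ≈ 13.1, z* ≈ 45.6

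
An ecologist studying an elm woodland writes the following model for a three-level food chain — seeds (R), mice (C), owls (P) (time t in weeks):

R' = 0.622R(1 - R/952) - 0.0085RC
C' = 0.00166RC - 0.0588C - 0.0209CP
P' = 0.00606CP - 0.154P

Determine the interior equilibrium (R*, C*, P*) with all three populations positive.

From dP/dt = 0: 0.00606C* = 0.154, so C* = 25.4.
From dR/dt = 0: 0.622(1 - R*/952) = 0.0085·25.4, giving R* = 952·(1 - 0.347) = 621.
From dC/dt = 0: 0.00166·621 - 0.0588 = 0.0209P*, so P* = 0.973/0.0209 = 46.5.

R* ≈ 621, C* ≈ 25.4, P* ≈ 46.5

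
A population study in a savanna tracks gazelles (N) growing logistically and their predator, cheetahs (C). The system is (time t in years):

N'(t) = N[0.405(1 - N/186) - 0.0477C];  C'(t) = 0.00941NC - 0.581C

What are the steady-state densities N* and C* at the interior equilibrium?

From dC/dt = 0 with C > 0: 0.00941N* = 0.581, so N* = 61.7.
Substitute into dN/dt = 0: 0.405(1 - 61.7/186) = 0.0477C*.
The bracket is 0.668, giving C* = 0.271/0.0477 = 5.67.

N* ≈ 61.7, C* ≈ 5.67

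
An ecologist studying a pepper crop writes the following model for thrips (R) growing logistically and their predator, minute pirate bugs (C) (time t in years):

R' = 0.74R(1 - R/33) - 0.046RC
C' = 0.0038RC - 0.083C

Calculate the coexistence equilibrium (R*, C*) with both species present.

From dC/dt = 0 with C > 0: 0.0038R* = 0.083, so R* = 21.8.
Substitute into dR/dt = 0: 0.74(1 - 21.8/33) = 0.046C*.
The bracket is 0.338, giving C* = 0.25/0.046 = 5.44.

R* ≈ 21.8, C* ≈ 5.44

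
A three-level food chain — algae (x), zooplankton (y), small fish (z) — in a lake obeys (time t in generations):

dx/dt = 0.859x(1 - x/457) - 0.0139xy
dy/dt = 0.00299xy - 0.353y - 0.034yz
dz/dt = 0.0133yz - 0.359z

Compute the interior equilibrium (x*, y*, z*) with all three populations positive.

x* ≈ 257, y* ≈ 27, z* ≈ 12.3

From dz/dt = 0: 0.0133y* = 0.359, so y* = 27.
From dx/dt = 0: 0.859(1 - x*/457) = 0.0139·27, giving x* = 457·(1 - 0.437) = 257.
From dy/dt = 0: 0.00299·257 - 0.353 = 0.034z*, so z* = 0.417/0.034 = 12.3.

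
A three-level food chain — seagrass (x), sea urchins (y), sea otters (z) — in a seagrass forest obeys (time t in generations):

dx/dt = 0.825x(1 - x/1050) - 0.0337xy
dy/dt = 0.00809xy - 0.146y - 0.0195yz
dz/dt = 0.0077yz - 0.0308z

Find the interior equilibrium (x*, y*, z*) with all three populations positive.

x* ≈ 878, y* ≈ 4, z* ≈ 357

From dz/dt = 0: 0.0077y* = 0.0308, so y* = 4.
From dx/dt = 0: 0.825(1 - x*/1050) = 0.0337·4, giving x* = 1050·(1 - 0.163) = 878.
From dy/dt = 0: 0.00809·878 - 0.146 = 0.0195z*, so z* = 6.96/0.0195 = 357.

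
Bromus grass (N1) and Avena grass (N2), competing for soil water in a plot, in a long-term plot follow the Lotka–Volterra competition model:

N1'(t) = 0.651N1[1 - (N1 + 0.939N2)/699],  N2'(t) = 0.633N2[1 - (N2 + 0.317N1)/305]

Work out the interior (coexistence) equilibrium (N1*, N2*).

Setting both brackets to zero gives the nullclines N1 + 0.939N2 = 699 and 0.317N1 + N2 = 305.
Substituting N2 = 305 - 0.317N1 into the first: N1(1 - 0.939·0.317) = 699 - 0.939·305.
So N1* = 413/0.702 = 587, and then N2* = 305 - 0.317·587 = 119.

N1* ≈ 587, N2* ≈ 119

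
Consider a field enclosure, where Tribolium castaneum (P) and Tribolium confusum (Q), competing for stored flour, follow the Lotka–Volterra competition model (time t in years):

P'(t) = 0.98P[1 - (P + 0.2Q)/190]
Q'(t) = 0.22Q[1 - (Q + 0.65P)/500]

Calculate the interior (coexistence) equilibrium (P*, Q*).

Setting both brackets to zero gives the nullclines P + 0.2Q = 190 and 0.65P + Q = 500.
Substituting Q = 500 - 0.65P into the first: P(1 - 0.2·0.65) = 190 - 0.2·500.
So P* = 90/0.87 = 103, and then Q* = 500 - 0.65·103 = 433.

P* ≈ 103, Q* ≈ 433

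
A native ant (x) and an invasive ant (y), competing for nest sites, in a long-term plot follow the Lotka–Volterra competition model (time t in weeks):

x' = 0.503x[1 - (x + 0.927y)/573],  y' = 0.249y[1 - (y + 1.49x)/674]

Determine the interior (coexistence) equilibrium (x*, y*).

Setting both brackets to zero gives the nullclines x + 0.927y = 573 and 1.49x + y = 674.
Substituting y = 674 - 1.49x into the first: x(1 - 0.927·1.49) = 573 - 0.927·674.
So x* = -51.8/-0.381 = 136, and then y* = 674 - 1.49·136 = 472.

x* ≈ 136, y* ≈ 472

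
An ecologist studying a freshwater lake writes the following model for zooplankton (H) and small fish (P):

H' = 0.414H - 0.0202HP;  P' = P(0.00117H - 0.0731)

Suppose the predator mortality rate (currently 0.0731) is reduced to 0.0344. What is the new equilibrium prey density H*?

At the interior fixed point, setting dP/dt = 0 with P > 0 fixes H* = (predator death rate)/(HP coefficient) — independent of the other coefficients.
With the change, H* = 0.0344/0.00117 = 29.4; it falls from 62.5.

H* ≈ 29.4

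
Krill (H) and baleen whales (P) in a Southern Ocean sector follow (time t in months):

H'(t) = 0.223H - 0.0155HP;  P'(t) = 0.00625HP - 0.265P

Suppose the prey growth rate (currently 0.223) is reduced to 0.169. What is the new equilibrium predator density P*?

At the interior fixed point, setting dH/dt = 0 with H > 0 fixes P* = (prey growth rate)/(HP coefficient) — independent of the other coefficients.
With the change, P* = 0.169/0.0155 = 10.9; it falls from 14.4.

P* ≈ 10.9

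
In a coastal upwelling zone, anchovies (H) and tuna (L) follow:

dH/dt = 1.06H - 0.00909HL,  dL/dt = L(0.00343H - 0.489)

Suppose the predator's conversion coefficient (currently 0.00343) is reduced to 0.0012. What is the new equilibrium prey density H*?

H* ≈ 408

At the interior fixed point, setting dL/dt = 0 with L > 0 fixes H* = (predator death rate)/(HL coefficient) — independent of the other coefficients.
With the change, H* = 0.489/0.0012 = 408; it rises from 143.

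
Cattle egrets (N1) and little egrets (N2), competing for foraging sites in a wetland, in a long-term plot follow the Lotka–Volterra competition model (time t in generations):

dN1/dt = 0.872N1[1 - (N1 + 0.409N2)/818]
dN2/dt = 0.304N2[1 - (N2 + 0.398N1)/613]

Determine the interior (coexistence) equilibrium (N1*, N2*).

Setting both brackets to zero gives the nullclines N1 + 0.409N2 = 818 and 0.398N1 + N2 = 613.
Substituting N2 = 613 - 0.398N1 into the first: N1(1 - 0.409·0.398) = 818 - 0.409·613.
So N1* = 567/0.837 = 678, and then N2* = 613 - 0.398·678 = 343.

N1* ≈ 678, N2* ≈ 343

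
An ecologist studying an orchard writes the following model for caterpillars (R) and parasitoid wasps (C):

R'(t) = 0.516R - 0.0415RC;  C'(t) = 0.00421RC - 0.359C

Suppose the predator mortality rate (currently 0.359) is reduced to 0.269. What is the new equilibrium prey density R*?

R* ≈ 63.9

At the interior fixed point, setting dC/dt = 0 with C > 0 fixes R* = (predator death rate)/(RC coefficient) — independent of the other coefficients.
With the change, R* = 0.269/0.00421 = 63.9; it falls from 85.3.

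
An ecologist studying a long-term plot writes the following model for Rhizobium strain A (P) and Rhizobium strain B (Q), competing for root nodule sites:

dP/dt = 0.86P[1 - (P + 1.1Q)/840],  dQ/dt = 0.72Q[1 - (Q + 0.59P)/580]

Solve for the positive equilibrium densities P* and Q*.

Setting both brackets to zero gives the nullclines P + 1.1Q = 840 and 0.59P + Q = 580.
Substituting Q = 580 - 0.59P into the first: P(1 - 1.1·0.59) = 840 - 1.1·580.
So P* = 202/0.351 = 575, and then Q* = 580 - 0.59·575 = 240.

P* ≈ 575, Q* ≈ 240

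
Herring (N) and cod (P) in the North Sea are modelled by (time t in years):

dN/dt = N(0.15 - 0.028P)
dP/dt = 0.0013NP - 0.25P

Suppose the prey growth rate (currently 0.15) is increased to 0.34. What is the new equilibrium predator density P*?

P* ≈ 12.1

At the interior fixed point, setting dN/dt = 0 with N > 0 fixes P* = (prey growth rate)/(NP coefficient) — independent of the other coefficients.
With the change, P* = 0.34/0.028 = 12.1; it rises from 5.36.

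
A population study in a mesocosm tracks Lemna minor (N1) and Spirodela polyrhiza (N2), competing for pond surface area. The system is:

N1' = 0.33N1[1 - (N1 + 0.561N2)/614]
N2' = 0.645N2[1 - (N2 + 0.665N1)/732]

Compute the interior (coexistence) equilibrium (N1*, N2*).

N1* ≈ 324, N2* ≈ 516

Setting both brackets to zero gives the nullclines N1 + 0.561N2 = 614 and 0.665N1 + N2 = 732.
Substituting N2 = 732 - 0.665N1 into the first: N1(1 - 0.561·0.665) = 614 - 0.561·732.
So N1* = 203/0.627 = 324, and then N2* = 732 - 0.665·324 = 516.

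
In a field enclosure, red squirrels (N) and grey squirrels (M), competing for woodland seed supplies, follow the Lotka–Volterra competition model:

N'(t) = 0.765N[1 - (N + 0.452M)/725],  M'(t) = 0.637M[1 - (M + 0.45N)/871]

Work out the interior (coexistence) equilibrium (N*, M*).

N* ≈ 416, M* ≈ 684

Setting both brackets to zero gives the nullclines N + 0.452M = 725 and 0.45N + M = 871.
Substituting M = 871 - 0.45N into the first: N(1 - 0.452·0.45) = 725 - 0.452·871.
So N* = 331/0.797 = 416, and then M* = 871 - 0.45·416 = 684.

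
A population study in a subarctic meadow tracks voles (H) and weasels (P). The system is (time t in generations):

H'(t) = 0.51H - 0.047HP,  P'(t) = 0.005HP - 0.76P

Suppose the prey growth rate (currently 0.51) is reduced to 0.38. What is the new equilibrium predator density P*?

P* ≈ 8.09

At the interior fixed point, setting dH/dt = 0 with H > 0 fixes P* = (prey growth rate)/(HP coefficient) — independent of the other coefficients.
With the change, P* = 0.38/0.047 = 8.09; it falls from 10.9.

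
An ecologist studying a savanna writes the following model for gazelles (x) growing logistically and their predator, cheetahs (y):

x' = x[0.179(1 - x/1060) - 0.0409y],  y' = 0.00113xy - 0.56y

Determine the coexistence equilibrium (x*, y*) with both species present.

x* ≈ 496, y* ≈ 2.33

From dy/dt = 0 with y > 0: 0.00113x* = 0.56, so x* = 496.
Substitute into dx/dt = 0: 0.179(1 - 496/1060) = 0.0409y*.
The bracket is 0.532, giving y* = 0.0953/0.0409 = 2.33.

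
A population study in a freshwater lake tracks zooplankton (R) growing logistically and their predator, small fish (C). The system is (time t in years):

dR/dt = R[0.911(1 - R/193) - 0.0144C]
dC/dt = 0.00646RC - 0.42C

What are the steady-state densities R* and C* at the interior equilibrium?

R* ≈ 65, C* ≈ 42

From dC/dt = 0 with C > 0: 0.00646R* = 0.42, so R* = 65.
Substitute into dR/dt = 0: 0.911(1 - 65/193) = 0.0144C*.
The bracket is 0.663, giving C* = 0.604/0.0144 = 42.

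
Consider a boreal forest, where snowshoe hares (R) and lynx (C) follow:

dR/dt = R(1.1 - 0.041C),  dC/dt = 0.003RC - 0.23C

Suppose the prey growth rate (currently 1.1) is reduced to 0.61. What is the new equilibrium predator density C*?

At the interior fixed point, setting dR/dt = 0 with R > 0 fixes C* = (prey growth rate)/(RC coefficient) — independent of the other coefficients.
With the change, C* = 0.61/0.041 = 14.9; it falls from 26.8.

C* ≈ 14.9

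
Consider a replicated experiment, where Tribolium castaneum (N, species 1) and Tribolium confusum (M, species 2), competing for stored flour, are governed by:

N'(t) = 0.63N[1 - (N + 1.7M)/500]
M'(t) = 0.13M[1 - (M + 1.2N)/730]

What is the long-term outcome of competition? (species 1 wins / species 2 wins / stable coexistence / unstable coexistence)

species 2 excludes species 1

Compare the nullcline intercepts: K1/α12 = 500/1.7 = 294 < K2 = 730; K2/α21 = 730/1.2 = 608 > K1 = 500.
Since the inequalities point opposite ways, species 2 can invade but species 1 cannot.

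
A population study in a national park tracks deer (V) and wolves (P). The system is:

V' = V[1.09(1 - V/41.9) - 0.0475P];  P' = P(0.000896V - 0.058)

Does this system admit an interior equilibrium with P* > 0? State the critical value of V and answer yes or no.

The predator equation gives dP/dt > 0 only when V > 0.058/0.000896 = 64.7.
Without the predator, V → K = 41.9. Since 41.9 < 64.7, the predator cannot invade.

Threshold V = 64.7; K < 64.7, so no, the predator goes extinct.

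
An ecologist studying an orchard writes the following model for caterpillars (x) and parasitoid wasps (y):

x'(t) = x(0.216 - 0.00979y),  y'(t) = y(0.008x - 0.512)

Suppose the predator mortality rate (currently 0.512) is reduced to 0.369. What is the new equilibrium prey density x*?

At the interior fixed point, setting dy/dt = 0 with y > 0 fixes x* = (predator death rate)/(xy coefficient) — independent of the other coefficients.
With the change, x* = 0.369/0.008 = 46.1; it falls from 64.

x* ≈ 46.1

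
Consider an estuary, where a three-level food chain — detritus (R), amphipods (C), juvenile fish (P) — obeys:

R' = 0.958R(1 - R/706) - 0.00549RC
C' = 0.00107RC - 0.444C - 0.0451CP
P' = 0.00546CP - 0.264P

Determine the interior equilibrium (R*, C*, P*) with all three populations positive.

R* ≈ 510, C* ≈ 48.4, P* ≈ 2.26

From dP/dt = 0: 0.00546C* = 0.264, so C* = 48.4.
From dR/dt = 0: 0.958(1 - R*/706) = 0.00549·48.4, giving R* = 706·(1 - 0.277) = 510.
From dC/dt = 0: 0.00107·510 - 0.444 = 0.0451P*, so P* = 0.102/0.0451 = 2.26.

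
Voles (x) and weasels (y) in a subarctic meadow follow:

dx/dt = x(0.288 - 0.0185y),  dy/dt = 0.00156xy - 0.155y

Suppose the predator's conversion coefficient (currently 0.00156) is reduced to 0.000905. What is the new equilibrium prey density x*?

x* ≈ 171

At the interior fixed point, setting dy/dt = 0 with y > 0 fixes x* = (predator death rate)/(xy coefficient) — independent of the other coefficients.
With the change, x* = 0.155/0.000905 = 171; it rises from 99.4.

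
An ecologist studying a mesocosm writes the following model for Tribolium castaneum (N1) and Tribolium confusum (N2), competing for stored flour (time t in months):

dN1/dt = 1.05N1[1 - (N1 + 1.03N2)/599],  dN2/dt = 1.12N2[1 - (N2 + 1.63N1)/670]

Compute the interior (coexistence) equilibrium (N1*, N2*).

Setting both brackets to zero gives the nullclines N1 + 1.03N2 = 599 and 1.63N1 + N2 = 670.
Substituting N2 = 670 - 1.63N1 into the first: N1(1 - 1.03·1.63) = 599 - 1.03·670.
So N1* = -91.1/-0.679 = 134, and then N2* = 670 - 1.63·134 = 451.

N1* ≈ 134, N2* ≈ 451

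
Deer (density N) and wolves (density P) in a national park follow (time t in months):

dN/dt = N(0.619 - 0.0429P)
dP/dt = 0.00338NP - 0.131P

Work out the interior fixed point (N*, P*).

Set dP/dt = 0 with P > 0: 0.00338N - 0.131 = 0, so N* = 0.131/0.00338 = 38.8.
Set dN/dt = 0 with N > 0: 0.619 - 0.0429P = 0, so P* = 0.619/0.0429 = 14.4.

N* ≈ 38.8, P* ≈ 14.4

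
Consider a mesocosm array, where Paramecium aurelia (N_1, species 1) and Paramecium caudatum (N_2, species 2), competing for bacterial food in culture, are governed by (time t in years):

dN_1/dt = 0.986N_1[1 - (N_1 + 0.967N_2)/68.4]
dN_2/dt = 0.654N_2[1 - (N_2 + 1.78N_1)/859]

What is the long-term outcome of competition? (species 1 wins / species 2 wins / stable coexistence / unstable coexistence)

Compare the nullcline intercepts: K1/α12 = 68.4/0.967 = 70.7 < K2 = 859; K2/α21 = 859/1.78 = 483 > K1 = 68.4.
Since the inequalities point opposite ways, species 2 can invade but species 1 cannot.

species 2 excludes species 1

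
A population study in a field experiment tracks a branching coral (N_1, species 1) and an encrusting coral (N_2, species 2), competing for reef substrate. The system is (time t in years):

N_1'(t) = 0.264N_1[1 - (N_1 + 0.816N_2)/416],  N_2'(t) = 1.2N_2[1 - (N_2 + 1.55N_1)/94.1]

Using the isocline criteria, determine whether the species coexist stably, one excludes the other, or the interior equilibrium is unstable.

species 1 excludes species 2

Compare the nullcline intercepts: K1/α12 = 416/0.816 = 510 > K2 = 94.1; K2/α21 = 94.1/1.55 = 60.7 < K1 = 416.
Since the inequalities point opposite ways, species 1 can invade but species 2 cannot.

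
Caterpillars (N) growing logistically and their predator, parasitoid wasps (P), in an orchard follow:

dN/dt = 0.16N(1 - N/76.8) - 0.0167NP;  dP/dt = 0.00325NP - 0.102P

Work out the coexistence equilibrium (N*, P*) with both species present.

N* ≈ 31.4, P* ≈ 5.67

From dP/dt = 0 with P > 0: 0.00325N* = 0.102, so N* = 31.4.
Substitute into dN/dt = 0: 0.16(1 - 31.4/76.8) = 0.0167P*.
The bracket is 0.591, giving P* = 0.0946/0.0167 = 5.67.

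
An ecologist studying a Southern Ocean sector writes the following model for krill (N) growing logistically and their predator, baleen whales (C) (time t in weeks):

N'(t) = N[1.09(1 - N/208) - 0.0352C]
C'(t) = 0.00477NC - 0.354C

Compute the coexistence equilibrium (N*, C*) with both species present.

N* ≈ 74.2, C* ≈ 19.9

From dC/dt = 0 with C > 0: 0.00477N* = 0.354, so N* = 74.2.
Substitute into dN/dt = 0: 1.09(1 - 74.2/208) = 0.0352C*.
The bracket is 0.643, giving C* = 0.701/0.0352 = 19.9.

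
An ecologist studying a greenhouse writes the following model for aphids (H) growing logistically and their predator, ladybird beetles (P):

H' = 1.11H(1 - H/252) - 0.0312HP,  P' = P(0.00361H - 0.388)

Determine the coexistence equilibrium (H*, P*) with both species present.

H* ≈ 107, P* ≈ 20.4

From dP/dt = 0 with P > 0: 0.00361H* = 0.388, so H* = 107.
Substitute into dH/dt = 0: 1.11(1 - 107/252) = 0.0312P*.
The bracket is 0.573, giving P* = 0.637/0.0312 = 20.4.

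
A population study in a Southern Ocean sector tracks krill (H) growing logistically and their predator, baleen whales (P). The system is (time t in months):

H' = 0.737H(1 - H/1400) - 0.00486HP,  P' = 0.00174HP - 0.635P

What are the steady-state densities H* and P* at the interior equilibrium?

H* ≈ 365, P* ≈ 112

From dP/dt = 0 with P > 0: 0.00174H* = 0.635, so H* = 365.
Substitute into dH/dt = 0: 0.737(1 - 365/1400) = 0.00486P*.
The bracket is 0.739, giving P* = 0.545/0.00486 = 112.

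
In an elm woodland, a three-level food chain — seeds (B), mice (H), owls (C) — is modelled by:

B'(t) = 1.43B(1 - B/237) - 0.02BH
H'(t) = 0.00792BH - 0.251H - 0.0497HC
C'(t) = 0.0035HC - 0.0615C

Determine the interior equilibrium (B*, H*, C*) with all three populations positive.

B* ≈ 179, H* ≈ 17.6, C* ≈ 23.4

From dC/dt = 0: 0.0035H* = 0.0615, so H* = 17.6.
From dB/dt = 0: 1.43(1 - B*/237) = 0.02·17.6, giving B* = 237·(1 - 0.246) = 179.
From dH/dt = 0: 0.00792·179 - 0.251 = 0.0497C*, so C* = 1.16/0.0497 = 23.4.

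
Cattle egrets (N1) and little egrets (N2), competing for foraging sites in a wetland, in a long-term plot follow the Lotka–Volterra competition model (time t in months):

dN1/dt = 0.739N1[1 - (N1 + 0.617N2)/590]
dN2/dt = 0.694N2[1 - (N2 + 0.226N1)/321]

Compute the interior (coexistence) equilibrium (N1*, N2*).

Setting both brackets to zero gives the nullclines N1 + 0.617N2 = 590 and 0.226N1 + N2 = 321.
Substituting N2 = 321 - 0.226N1 into the first: N1(1 - 0.617·0.226) = 590 - 0.617·321.
So N1* = 392/0.861 = 455, and then N2* = 321 - 0.226·455 = 218.

N1* ≈ 455, N2* ≈ 218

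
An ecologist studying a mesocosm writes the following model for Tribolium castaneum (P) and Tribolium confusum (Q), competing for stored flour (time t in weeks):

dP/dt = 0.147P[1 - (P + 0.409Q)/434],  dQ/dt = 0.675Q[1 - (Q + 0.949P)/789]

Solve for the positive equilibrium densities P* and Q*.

Setting both brackets to zero gives the nullclines P + 0.409Q = 434 and 0.949P + Q = 789.
Substituting Q = 789 - 0.949P into the first: P(1 - 0.409·0.949) = 434 - 0.409·789.
So P* = 111/0.612 = 182, and then Q* = 789 - 0.949·182 = 616.

P* ≈ 182, Q* ≈ 616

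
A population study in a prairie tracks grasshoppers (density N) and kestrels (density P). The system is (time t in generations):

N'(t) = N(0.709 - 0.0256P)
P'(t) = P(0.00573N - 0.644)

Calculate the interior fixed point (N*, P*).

Set dP/dt = 0 with P > 0: 0.00573N - 0.644 = 0, so N* = 0.644/0.00573 = 112.
Set dN/dt = 0 with N > 0: 0.709 - 0.0256P = 0, so P* = 0.709/0.0256 = 27.7.

N* ≈ 112, P* ≈ 27.7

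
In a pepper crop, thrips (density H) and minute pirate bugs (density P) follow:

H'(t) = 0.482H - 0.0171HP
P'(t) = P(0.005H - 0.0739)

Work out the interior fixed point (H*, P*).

H* ≈ 14.8, P* ≈ 28.2

Set dP/dt = 0 with P > 0: 0.005H - 0.0739 = 0, so H* = 0.0739/0.005 = 14.8.
Set dH/dt = 0 with H > 0: 0.482 - 0.0171P = 0, so P* = 0.482/0.0171 = 28.2.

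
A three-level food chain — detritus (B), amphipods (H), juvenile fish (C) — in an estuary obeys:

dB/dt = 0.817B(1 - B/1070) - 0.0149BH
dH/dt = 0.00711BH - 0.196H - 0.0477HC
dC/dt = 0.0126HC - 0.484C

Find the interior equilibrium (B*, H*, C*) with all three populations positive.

B* ≈ 320, H* ≈ 38.4, C* ≈ 43.7

From dC/dt = 0: 0.0126H* = 0.484, so H* = 38.4.
From dB/dt = 0: 0.817(1 - B*/1070) = 0.0149·38.4, giving B* = 1070·(1 - 0.701) = 320.
From dH/dt = 0: 0.00711·320 - 0.196 = 0.0477C*, so C* = 2.08/0.0477 = 43.7.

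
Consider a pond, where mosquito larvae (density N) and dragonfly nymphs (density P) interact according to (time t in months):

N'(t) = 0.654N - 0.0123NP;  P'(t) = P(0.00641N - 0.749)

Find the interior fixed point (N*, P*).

N* ≈ 117, P* ≈ 53.2

Set dP/dt = 0 with P > 0: 0.00641N - 0.749 = 0, so N* = 0.749/0.00641 = 117.
Set dN/dt = 0 with N > 0: 0.654 - 0.0123P = 0, so P* = 0.654/0.0123 = 53.2.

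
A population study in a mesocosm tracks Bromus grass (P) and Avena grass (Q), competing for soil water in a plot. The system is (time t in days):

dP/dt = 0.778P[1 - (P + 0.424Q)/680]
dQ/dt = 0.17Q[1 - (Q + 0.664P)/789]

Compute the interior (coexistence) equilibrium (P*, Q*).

P* ≈ 481, Q* ≈ 470

Setting both brackets to zero gives the nullclines P + 0.424Q = 680 and 0.664P + Q = 789.
Substituting Q = 789 - 0.664P into the first: P(1 - 0.424·0.664) = 680 - 0.424·789.
So P* = 345/0.718 = 481, and then Q* = 789 - 0.664·481 = 470.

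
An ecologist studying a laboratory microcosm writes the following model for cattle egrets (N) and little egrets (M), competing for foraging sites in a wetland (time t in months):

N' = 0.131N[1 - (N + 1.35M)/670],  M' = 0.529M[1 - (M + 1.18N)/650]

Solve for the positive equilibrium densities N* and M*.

N* ≈ 350, M* ≈ 237

Setting both brackets to zero gives the nullclines N + 1.35M = 670 and 1.18N + M = 650.
Substituting M = 650 - 1.18N into the first: N(1 - 1.35·1.18) = 670 - 1.35·650.
So N* = -208/-0.593 = 350, and then M* = 650 - 1.18·350 = 237.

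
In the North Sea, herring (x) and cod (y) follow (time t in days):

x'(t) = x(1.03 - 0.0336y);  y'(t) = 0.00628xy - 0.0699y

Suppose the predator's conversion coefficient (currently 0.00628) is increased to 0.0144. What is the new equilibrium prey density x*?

At the interior fixed point, setting dy/dt = 0 with y > 0 fixes x* = (predator death rate)/(xy coefficient) — independent of the other coefficients.
With the change, x* = 0.0699/0.0144 = 4.85; it falls from 11.1.

x* ≈ 4.85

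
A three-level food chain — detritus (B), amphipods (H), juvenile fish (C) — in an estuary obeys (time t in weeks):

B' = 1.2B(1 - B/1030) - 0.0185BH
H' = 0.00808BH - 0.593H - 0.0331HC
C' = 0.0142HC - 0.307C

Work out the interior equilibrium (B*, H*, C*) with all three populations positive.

B* ≈ 687, H* ≈ 21.6, C* ≈ 150

From dC/dt = 0: 0.0142H* = 0.307, so H* = 21.6.
From dB/dt = 0: 1.2(1 - B*/1030) = 0.0185·21.6, giving B* = 1030·(1 - 0.333) = 687.
From dH/dt = 0: 0.00808·687 - 0.593 = 0.0331C*, so C* = 4.96/0.0331 = 150.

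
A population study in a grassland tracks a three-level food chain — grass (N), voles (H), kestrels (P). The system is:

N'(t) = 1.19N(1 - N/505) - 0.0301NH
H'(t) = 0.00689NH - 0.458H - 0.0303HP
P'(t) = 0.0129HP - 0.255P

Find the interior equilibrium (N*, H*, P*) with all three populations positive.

N* ≈ 252, H* ≈ 19.8, P* ≈ 42.3

From dP/dt = 0: 0.0129H* = 0.255, so H* = 19.8.
From dN/dt = 0: 1.19(1 - N*/505) = 0.0301·19.8, giving N* = 505·(1 - 0.5) = 252.
From dH/dt = 0: 0.00689·252 - 0.458 = 0.0303P*, so P* = 1.28/0.0303 = 42.3.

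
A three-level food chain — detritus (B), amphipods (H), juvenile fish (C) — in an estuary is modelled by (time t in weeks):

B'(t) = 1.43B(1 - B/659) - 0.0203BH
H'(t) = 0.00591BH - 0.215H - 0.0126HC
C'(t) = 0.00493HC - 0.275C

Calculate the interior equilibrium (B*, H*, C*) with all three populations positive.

From dC/dt = 0: 0.00493H* = 0.275, so H* = 55.8.
From dB/dt = 0: 1.43(1 - B*/659) = 0.0203·55.8, giving B* = 659·(1 - 0.792) = 137.
From dH/dt = 0: 0.00591·137 - 0.215 = 0.0126C*, so C* = 0.596/0.0126 = 47.3.

B* ≈ 137, H* ≈ 55.8, C* ≈ 47.3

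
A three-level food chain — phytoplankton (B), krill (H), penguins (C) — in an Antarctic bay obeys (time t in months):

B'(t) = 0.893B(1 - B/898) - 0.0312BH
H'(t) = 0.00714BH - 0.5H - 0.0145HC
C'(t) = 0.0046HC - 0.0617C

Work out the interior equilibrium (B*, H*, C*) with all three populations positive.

B* ≈ 477, H* ≈ 13.4, C* ≈ 200

From dC/dt = 0: 0.0046H* = 0.0617, so H* = 13.4.
From dB/dt = 0: 0.893(1 - B*/898) = 0.0312·13.4, giving B* = 898·(1 - 0.469) = 477.
From dH/dt = 0: 0.00714·477 - 0.5 = 0.0145C*, so C* = 2.91/0.0145 = 200.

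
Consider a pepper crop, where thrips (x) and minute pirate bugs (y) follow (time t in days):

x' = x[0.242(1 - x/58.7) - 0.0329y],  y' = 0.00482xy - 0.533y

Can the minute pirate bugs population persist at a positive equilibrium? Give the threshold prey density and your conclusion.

The predator equation gives dy/dt > 0 only when x > 0.533/0.00482 = 111.
Without the predator, x → K = 58.7. Since 58.7 < 111, the predator cannot invade.

Threshold x = 111; K < 111, so no, the predator goes extinct.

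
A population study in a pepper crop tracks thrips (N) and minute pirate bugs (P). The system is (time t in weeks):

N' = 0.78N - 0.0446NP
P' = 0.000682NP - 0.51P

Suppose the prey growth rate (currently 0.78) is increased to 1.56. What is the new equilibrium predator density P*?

P* ≈ 35

At the interior fixed point, setting dN/dt = 0 with N > 0 fixes P* = (prey growth rate)/(NP coefficient) — independent of the other coefficients.
With the change, P* = 1.56/0.0446 = 35; it rises from 17.5.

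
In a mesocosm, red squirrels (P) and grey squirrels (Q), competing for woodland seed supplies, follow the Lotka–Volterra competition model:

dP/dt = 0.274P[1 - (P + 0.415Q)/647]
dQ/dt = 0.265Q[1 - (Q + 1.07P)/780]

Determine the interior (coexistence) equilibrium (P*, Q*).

P* ≈ 582, Q* ≈ 158

Setting both brackets to zero gives the nullclines P + 0.415Q = 647 and 1.07P + Q = 780.
Substituting Q = 780 - 1.07P into the first: P(1 - 0.415·1.07) = 647 - 0.415·780.
So P* = 323/0.556 = 582, and then Q* = 780 - 1.07·582 = 158.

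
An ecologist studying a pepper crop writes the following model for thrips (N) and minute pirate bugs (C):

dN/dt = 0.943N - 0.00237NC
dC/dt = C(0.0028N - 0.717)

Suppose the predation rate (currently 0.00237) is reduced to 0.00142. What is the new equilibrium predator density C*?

At the interior fixed point, setting dN/dt = 0 with N > 0 fixes C* = (prey growth rate)/(NC coefficient) — independent of the other coefficients.
With the change, C* = 0.943/0.00142 = 664; it rises from 398.

C* ≈ 664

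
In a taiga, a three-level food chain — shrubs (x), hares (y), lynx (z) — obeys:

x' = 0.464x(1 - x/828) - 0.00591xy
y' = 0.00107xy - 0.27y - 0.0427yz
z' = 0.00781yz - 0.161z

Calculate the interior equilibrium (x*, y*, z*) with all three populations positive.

x* ≈ 611, y* ≈ 20.6, z* ≈ 8.98

From dz/dt = 0: 0.00781y* = 0.161, so y* = 20.6.
From dx/dt = 0: 0.464(1 - x*/828) = 0.00591·20.6, giving x* = 828·(1 - 0.263) = 611.
From dy/dt = 0: 0.00107·611 - 0.27 = 0.0427z*, so z* = 0.383/0.0427 = 8.98.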